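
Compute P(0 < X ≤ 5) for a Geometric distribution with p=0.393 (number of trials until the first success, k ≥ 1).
0.917597

We have X ~ Geometric(p=0.393) (number of trials until the first success, k ≥ 1).

To find P(0 < X ≤ 5), we use:
P(0 < X ≤ 5) = P(X ≤ 5) - P(X ≤ 0)
                 = F(5) - F(0)
                 = 0.917597 - 0.000000
                 = 0.917597

So there's approximately a 91.8% chance that X falls in this range.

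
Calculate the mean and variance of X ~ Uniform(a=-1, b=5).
E[X] = 2.0000, Var(X) = 3.0000

We have X ~ Uniform(a=-1, b=5).

For a Uniform distribution with a=-1, b=5:

Expected value:
E[X] = 2.0000

Variance:
Var(X) = 3.0000

Standard deviation:
σ = √Var(X) = 1.7321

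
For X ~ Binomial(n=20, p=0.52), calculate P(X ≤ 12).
0.826079

We have X ~ Binomial(n=20, p=0.52).

The CDF gives us P(X ≤ k).

Using the CDF:
P(X ≤ 12) = 0.826079

This means there's approximately a 82.6% chance that X is at most 12.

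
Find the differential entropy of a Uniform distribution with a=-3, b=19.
3.0910 nats

We have X ~ Uniform(a=-3, b=19).

The differential entropy measures the uncertainty or information content of the distribution.

For a Uniform distribution with a=-3, b=19:
h(X) = 3.0910 nats

(In bits, this would be 4.4594 bits.)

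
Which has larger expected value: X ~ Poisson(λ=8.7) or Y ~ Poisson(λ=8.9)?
Y has larger mean (8.9000 > 8.7000)

Compute the expected value for each distribution:

X ~ Poisson(λ=8.7):
E[X] = 8.7000

Y ~ Poisson(λ=8.9):
E[Y] = 8.9000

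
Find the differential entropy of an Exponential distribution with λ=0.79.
1.2357 nats

We have X ~ Exponential(λ=0.79).

The differential entropy measures the uncertainty or information content of the distribution.

For an Exponential distribution with λ=0.79:
h(X) = 1.2357 nats

(In bits, this would be 1.7828 bits.)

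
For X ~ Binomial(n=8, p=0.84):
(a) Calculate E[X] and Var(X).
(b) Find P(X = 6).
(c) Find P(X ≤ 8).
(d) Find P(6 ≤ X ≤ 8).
(a) E[X] = 6.7200, Var(X) = 1.0752
(b) P(X = 6) = 0.251810
(c) P(X ≤ 8) = 1.000000
(d) P(6 ≤ X ≤ 8) = 0.877402

We have X ~ Binomial(n=8, p=0.84).

(a) Moments:
E[X] = 6.7200
Var(X) = 1.0752
σ = √Var(X) = 1.0369

(b) Point probability using PMF:
P(X = 6) = 0.251810

(c) Cumulative probability using CDF:
P(X ≤ 8) = F(8) = 1.000000

(d) Range probability:
P(6 ≤ X ≤ 8) = P(X ≤ 8) - P(X ≤ 5)
                   = F(8) - F(5)
                   = 1.000000 - 0.122598
                   = 0.877402

This means approximately 87.7% of outcomes fall in the interval [6, 8].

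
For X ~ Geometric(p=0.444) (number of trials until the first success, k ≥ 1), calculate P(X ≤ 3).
0.828120

We have X ~ Geometric(p=0.444) (number of trials until the first success, k ≥ 1).

The CDF gives us P(X ≤ k).

Using the CDF:
P(X ≤ 3) = 0.828120

This means there's approximately a 82.8% chance that X is at most 3.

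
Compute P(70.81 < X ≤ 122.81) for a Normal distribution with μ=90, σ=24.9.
0.685746

We have X ~ Normal(μ=90, σ=24.9).

To find P(70.81 < X ≤ 122.81), we use:
P(70.81 < X ≤ 122.81) = P(X ≤ 122.81) - P(X ≤ 70.81)
                 = F(122.81) - F(70.81)
                 = 0.906193 - 0.220448
                 = 0.685746

So there's approximately a 68.6% chance that X falls in this range.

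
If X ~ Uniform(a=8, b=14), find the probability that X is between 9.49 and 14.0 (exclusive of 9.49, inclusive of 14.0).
0.751667

We have X ~ Uniform(a=8, b=14).

To find P(9.49 < X ≤ 14.0), we use:
P(9.49 < X ≤ 14.0) = P(X ≤ 14.0) - P(X ≤ 9.49)
                 = F(14.0) - F(9.49)
                 = 1.000000 - 0.248333
                 = 0.751667

So there's approximately a 75.2% chance that X falls in this range.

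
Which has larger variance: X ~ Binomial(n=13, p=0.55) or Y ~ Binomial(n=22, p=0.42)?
Y has larger variance (5.3592 > 3.2175)

Compute the variance for each distribution:

X ~ Binomial(n=13, p=0.55):
Var(X) = 3.2175

Y ~ Binomial(n=22, p=0.42):
Var(Y) = 5.3592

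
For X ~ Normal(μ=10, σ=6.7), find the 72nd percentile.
13.9050

We have X ~ Normal(μ=10, σ=6.7).

We want to find x such that P(X ≤ x) = 0.72.

This is the 72nd percentile, which means 72% of values fall below this point.

Using the inverse CDF (quantile function):
x = F⁻¹(0.72) = 13.9050

Verification: P(X ≤ 13.9050) = 0.72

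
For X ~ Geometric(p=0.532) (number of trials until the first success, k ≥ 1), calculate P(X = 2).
0.248976

We have X ~ Geometric(p=0.532) (number of trials until the first success, k ≥ 1).

For a Geometric distribution, the PMF gives us the probability of each outcome.

Using the PMF formula:
P(X = 2) = 0.248976

Rounded to 4 decimal places: 0.2490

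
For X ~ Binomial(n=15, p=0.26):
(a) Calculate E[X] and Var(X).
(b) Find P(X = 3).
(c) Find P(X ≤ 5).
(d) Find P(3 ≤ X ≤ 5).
(a) E[X] = 3.9000, Var(X) = 2.8860
(b) P(X = 3) = 0.215631
(c) P(X ≤ 5) = 0.828745
(d) P(3 ≤ X ≤ 5) = 0.618605

We have X ~ Binomial(n=15, p=0.26).

(a) Moments:
E[X] = 3.9000
Var(X) = 2.8860
σ = √Var(X) = 1.6988

(b) Point probability using PMF:
P(X = 3) = 0.215631

(c) Cumulative probability using CDF:
P(X ≤ 5) = F(5) = 0.828745

(d) Range probability:
P(3 ≤ X ≤ 5) = P(X ≤ 5) - P(X ≤ 2)
                   = F(5) - F(2)
                   = 0.828745 - 0.210139
                   = 0.618605

This means approximately 61.9% of outcomes fall in the interval [3, 5].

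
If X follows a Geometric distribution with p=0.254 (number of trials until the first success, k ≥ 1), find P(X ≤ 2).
0.443484

We have X ~ Geometric(p=0.254) (number of trials until the first success, k ≥ 1).

The CDF gives us P(X ≤ k).

Using the CDF:
P(X ≤ 2) = 0.443484

This means there's approximately a 44.3% chance that X is at most 2.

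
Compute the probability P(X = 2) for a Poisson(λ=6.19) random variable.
0.039271

We have X ~ Poisson(λ=6.19).

For a Poisson distribution, the PMF gives us the probability of each outcome.

Using the PMF formula:
P(X = 2) = 0.039271

Rounded to 4 decimal places: 0.0393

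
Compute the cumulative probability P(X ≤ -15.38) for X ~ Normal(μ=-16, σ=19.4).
0.512748

We have X ~ Normal(μ=-16, σ=19.4).

The CDF gives us P(X ≤ k).

Using the CDF:
P(X ≤ -15.38) = 0.512748

This means there's approximately a 51.3% chance that X is at most -15.38.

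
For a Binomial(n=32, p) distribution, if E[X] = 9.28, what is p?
p = 0.29

For a Binomial(n, p) distribution:
E[X] = n × p

Given n = 32 and E[X] = 9.28:
9.28 = 32 × p
p = 9.28 / 32 = 0.29

Verification: Binomial(32, 0.29) has E[X] = 9.28 ✓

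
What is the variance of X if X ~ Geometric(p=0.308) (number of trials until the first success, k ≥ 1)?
7.2947

We have X ~ Geometric(p=0.308) (number of trials until the first success, k ≥ 1).

For a Geometric distribution with p=0.308 (number of trials until the first success, k ≥ 1):
Var(X) = 7.2947

The variance measures the spread of the distribution around the mean.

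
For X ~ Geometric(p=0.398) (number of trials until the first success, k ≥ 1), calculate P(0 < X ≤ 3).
0.781833

We have X ~ Geometric(p=0.398) (number of trials until the first success, k ≥ 1).

To find P(0 < X ≤ 3), we use:
P(0 < X ≤ 3) = P(X ≤ 3) - P(X ≤ 0)
                 = F(3) - F(0)
                 = 0.781833 - 0.000000
                 = 0.781833

So there's approximately a 78.2% chance that X falls in this range.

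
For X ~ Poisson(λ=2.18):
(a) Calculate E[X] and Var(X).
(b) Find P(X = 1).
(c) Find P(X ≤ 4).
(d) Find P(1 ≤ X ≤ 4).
(a) E[X] = 2.1800, Var(X) = 2.1800
(b) P(X = 1) = 0.246431
(c) P(X ≤ 4) = 0.929649
(d) P(1 ≤ X ≤ 4) = 0.816607

We have X ~ Poisson(λ=2.18).

(a) Moments:
E[X] = 2.1800
Var(X) = 2.1800
σ = √Var(X) = 1.4765

(b) Point probability using PMF:
P(X = 1) = 0.246431

(c) Cumulative probability using CDF:
P(X ≤ 4) = F(4) = 0.929649

(d) Range probability:
P(1 ≤ X ≤ 4) = P(X ≤ 4) - P(X ≤ 0)
                   = F(4) - F(0)
                   = 0.929649 - 0.113042
                   = 0.816607

This means approximately 81.7% of outcomes fall in the interval [1, 4].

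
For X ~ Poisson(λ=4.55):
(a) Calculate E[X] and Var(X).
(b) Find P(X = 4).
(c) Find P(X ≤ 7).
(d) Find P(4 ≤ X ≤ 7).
(a) E[X] = 4.5500, Var(X) = 4.5500
(b) P(X = 4) = 0.188710
(c) P(X ≤ 7) = 0.909238
(d) P(4 ≤ X ≤ 7) = 0.575308

We have X ~ Poisson(λ=4.55).

(a) Moments:
E[X] = 4.5500
Var(X) = 4.5500
σ = √Var(X) = 2.1331

(b) Point probability using PMF:
P(X = 4) = 0.188710

(c) Cumulative probability using CDF:
P(X ≤ 7) = F(7) = 0.909238

(d) Range probability:
P(4 ≤ X ≤ 7) = P(X ≤ 7) - P(X ≤ 3)
                   = F(7) - F(3)
                   = 0.909238 - 0.333930
                   = 0.575308

This means approximately 57.5% of outcomes fall in the interval [4, 7].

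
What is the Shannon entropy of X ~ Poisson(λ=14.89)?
2.7635 nats

We have X ~ Poisson(λ=14.89).

The Shannon entropy measures the uncertainty or information content of the distribution.

For a Poisson distribution with λ=14.89:
H(X) = 2.7635 nats

(In bits, this would be 3.9869 bits.)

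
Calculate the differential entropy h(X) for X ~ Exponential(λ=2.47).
0.0958 nats

We have X ~ Exponential(λ=2.47).

The differential entropy measures the uncertainty or information content of the distribution.

For an Exponential distribution with λ=2.47:
h(X) = 0.0958 nats

(In bits, this would be 0.1382 bits.)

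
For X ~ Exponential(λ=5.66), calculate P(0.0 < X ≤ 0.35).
0.862069

We have X ~ Exponential(λ=5.66).

To find P(0.0 < X ≤ 0.35), we use:
P(0.0 < X ≤ 0.35) = P(X ≤ 0.35) - P(X ≤ 0.0)
                 = F(0.35) - F(0.0)
                 = 0.862069 - 0.000000
                 = 0.862069

So there's approximately a 86.2% chance that X falls in this range.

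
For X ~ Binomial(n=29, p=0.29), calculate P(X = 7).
0.143817

We have X ~ Binomial(n=29, p=0.29).

For a Binomial distribution, the PMF gives us the probability of each outcome.

Using the PMF formula:
P(X = 7) = 0.143817

Rounded to 4 decimal places: 0.1438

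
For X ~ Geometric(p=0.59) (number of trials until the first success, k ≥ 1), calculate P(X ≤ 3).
0.931079

We have X ~ Geometric(p=0.59) (number of trials until the first success, k ≥ 1).

The CDF gives us P(X ≤ k).

Using the CDF:
P(X ≤ 3) = 0.931079

This means there's approximately a 93.1% chance that X is at most 3.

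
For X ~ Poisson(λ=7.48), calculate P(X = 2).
0.015785

We have X ~ Poisson(λ=7.48).

For a Poisson distribution, the PMF gives us the probability of each outcome.

Using the PMF formula:
P(X = 2) = 0.015785

Rounded to 4 decimal places: 0.0158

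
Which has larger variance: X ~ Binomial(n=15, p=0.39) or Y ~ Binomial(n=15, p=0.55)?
Y has larger variance (3.7125 > 3.5685)

Compute the variance for each distribution:

X ~ Binomial(n=15, p=0.39):
Var(X) = 3.5685

Y ~ Binomial(n=15, p=0.55):
Var(Y) = 3.7125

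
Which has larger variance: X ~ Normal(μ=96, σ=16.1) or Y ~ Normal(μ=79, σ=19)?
Y has larger variance (361.0000 > 259.2100)

Compute the variance for each distribution:

X ~ Normal(μ=96, σ=16.1):
Var(X) = 259.2100

Y ~ Normal(μ=79, σ=19):
Var(Y) = 361.0000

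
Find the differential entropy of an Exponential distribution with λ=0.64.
1.4463 nats

We have X ~ Exponential(λ=0.64).

The differential entropy measures the uncertainty or information content of the distribution.

For an Exponential distribution with λ=0.64:
h(X) = 1.4463 nats

(In bits, this would be 2.0866 bits.)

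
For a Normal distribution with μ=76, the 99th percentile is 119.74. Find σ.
σ = 18.8020

For X ~ Normal(μ, σ), the p-th percentile satisfies x = μ + z_p × σ,
where z_p = Φ⁻¹(p) is the standard normal quantile.

Step 1: z_{0.99} = Φ⁻¹(0.99) = 2.3263

Step 2: Solve for σ:
119.74 = 76 + 2.3263 × σ
σ = (119.74 - 76) / 2.3263
σ = 43.74 / 2.3263
σ = 18.8020

Verification: μ + z × σ = 76 + 2.3263 × 18.8020 = 119.74 ✓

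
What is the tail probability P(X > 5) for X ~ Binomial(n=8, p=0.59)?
0.294846

We have X ~ Binomial(n=8, p=0.59).

P(X > 5) = 1 - P(X ≤ 5)
                = 1 - F(5)
                = 1 - 0.705154
                = 0.294846

So there's approximately a 29.5% chance that X exceeds 5.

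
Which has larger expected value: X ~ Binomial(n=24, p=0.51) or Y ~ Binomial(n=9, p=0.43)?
X has larger mean (12.2400 > 3.8700)

Compute the expected value for each distribution:

X ~ Binomial(n=24, p=0.51):
E[X] = 12.2400

Y ~ Binomial(n=9, p=0.43):
E[Y] = 3.8700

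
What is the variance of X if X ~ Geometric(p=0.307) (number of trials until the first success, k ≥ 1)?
7.3529

We have X ~ Geometric(p=0.307) (number of trials until the first success, k ≥ 1).

For a Geometric distribution with p=0.307 (number of trials until the first success, k ≥ 1):
Var(X) = 7.3529

The variance measures the spread of the distribution around the mean.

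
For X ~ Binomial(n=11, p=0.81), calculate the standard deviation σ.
1.3011

We have X ~ Binomial(n=11, p=0.81).

For a Binomial distribution with n=11, p=0.81:
σ = √Var(X) = 1.3011

The standard deviation is the square root of the variance.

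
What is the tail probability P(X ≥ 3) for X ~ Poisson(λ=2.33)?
0.411901

We have X ~ Poisson(λ=2.33).

For discrete distributions, P(X ≥ 3) = 1 - P(X ≤ 2).

P(X ≤ 2) = 0.588099
P(X ≥ 3) = 1 - 0.588099 = 0.411901

So there's approximately a 41.2% chance that X is at least 3.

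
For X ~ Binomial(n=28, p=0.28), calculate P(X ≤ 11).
0.934359

We have X ~ Binomial(n=28, p=0.28).

The CDF gives us P(X ≤ k).

Using the CDF:
P(X ≤ 11) = 0.934359

This means there's approximately a 93.4% chance that X is at most 11.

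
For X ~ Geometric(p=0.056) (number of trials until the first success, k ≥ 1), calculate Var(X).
301.0204

We have X ~ Geometric(p=0.056) (number of trials until the first success, k ≥ 1).

For a Geometric distribution with p=0.056 (number of trials until the first success, k ≥ 1):
Var(X) = 301.0204

The variance measures the spread of the distribution around the mean.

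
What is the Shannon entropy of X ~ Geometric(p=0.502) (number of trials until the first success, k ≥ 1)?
1.3808 nats

We have X ~ Geometric(p=0.502) (number of trials until the first success, k ≥ 1).

The Shannon entropy measures the uncertainty or information content of the distribution.

For a Geometric distribution with p=0.502 (number of trials until the first success, k ≥ 1):
H(X) = 1.3808 nats

(In bits, this would be 1.9920 bits.)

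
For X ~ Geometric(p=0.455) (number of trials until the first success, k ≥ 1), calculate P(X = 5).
0.040142

We have X ~ Geometric(p=0.455) (number of trials until the first success, k ≥ 1).

For a Geometric distribution, the PMF gives us the probability of each outcome.

Using the PMF formula:
P(X = 5) = 0.040142

Rounded to 4 decimal places: 0.0401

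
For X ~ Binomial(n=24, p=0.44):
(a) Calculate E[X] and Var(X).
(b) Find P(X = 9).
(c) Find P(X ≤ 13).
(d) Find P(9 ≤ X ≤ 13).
(a) E[X] = 10.5600, Var(X) = 5.9136
(b) P(X = 9) = 0.135001
(c) P(X ≤ 13) = 0.886299
(d) P(9 ≤ X ≤ 13) = 0.686875

We have X ~ Binomial(n=24, p=0.44).

(a) Moments:
E[X] = 10.5600
Var(X) = 5.9136
σ = √Var(X) = 2.4318

(b) Point probability using PMF:
P(X = 9) = 0.135001

(c) Cumulative probability using CDF:
P(X ≤ 13) = F(13) = 0.886299

(d) Range probability:
P(9 ≤ X ≤ 13) = P(X ≤ 13) - P(X ≤ 8)
                   = F(13) - F(8)
                   = 0.886299 - 0.199424
                   = 0.686875

This means approximately 68.7% of outcomes fall in the interval [9, 13].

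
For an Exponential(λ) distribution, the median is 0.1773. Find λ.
λ = 3.9095

For X ~ Exponential(λ), the CDF is F(x) = 1 - e^(-λx).
The median m satisfies F(m) = 0.5:
1 - e^(-λm) = 0.5
e^(-λm) = 0.5
λm = ln(2)
m = ln(2) / λ

Given m = 0.1773:
λ = ln(2) / 0.1773 = 0.693147 / 0.1773 = 3.9095

Verification: ln(2) / 3.9095 = 0.1773 ✓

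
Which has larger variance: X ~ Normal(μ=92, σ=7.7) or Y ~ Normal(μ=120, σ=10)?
Y has larger variance (100.0000 > 59.2900)

Compute the variance for each distribution:

X ~ Normal(μ=92, σ=7.7):
Var(X) = 59.2900

Y ~ Normal(μ=120, σ=10):
Var(Y) = 100.0000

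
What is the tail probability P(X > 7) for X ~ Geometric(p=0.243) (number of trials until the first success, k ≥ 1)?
0.142453

We have X ~ Geometric(p=0.243) (number of trials until the first success, k ≥ 1).

P(X > 7) = 1 - P(X ≤ 7)
                = 1 - F(7)
                = 1 - 0.857547
                = 0.142453

So there's approximately a 14.2% chance that X exceeds 7.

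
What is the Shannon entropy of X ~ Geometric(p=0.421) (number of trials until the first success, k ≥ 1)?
1.6167 nats

We have X ~ Geometric(p=0.421) (number of trials until the first success, k ≥ 1).

The Shannon entropy measures the uncertainty or information content of the distribution.

For a Geometric distribution with p=0.421 (number of trials until the first success, k ≥ 1):
H(X) = 1.6167 nats

(In bits, this would be 2.3323 bits.)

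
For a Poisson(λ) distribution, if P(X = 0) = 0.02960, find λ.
λ = 3.5200

For a Poisson(λ) distribution, the PMF at 0 is:
P(X = 0) = λ^0 e^(-λ) / 0! = e^(-λ)

Given P(X = 0) = 0.02960:
e^(-λ) = 0.02960
-λ = ln(0.02960)
λ = -ln(0.02960) = 3.5200

Verification: e^(-3.5200) = 0.02960 ✓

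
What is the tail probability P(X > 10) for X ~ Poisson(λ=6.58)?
0.071397

We have X ~ Poisson(λ=6.58).

P(X > 10) = 1 - P(X ≤ 10)
                = 1 - F(10)
                = 1 - 0.928603
                = 0.071397

So there's approximately a 7.1% chance that X exceeds 10.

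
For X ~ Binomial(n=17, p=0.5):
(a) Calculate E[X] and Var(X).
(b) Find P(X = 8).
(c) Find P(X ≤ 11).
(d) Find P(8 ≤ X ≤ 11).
(a) E[X] = 8.5000, Var(X) = 4.2500
(b) P(X = 8) = 0.185471
(c) P(X ≤ 11) = 0.928268
(d) P(8 ≤ X ≤ 11) = 0.613739

We have X ~ Binomial(n=17, p=0.5).

(a) Moments:
E[X] = 8.5000
Var(X) = 4.2500
σ = √Var(X) = 2.0616

(b) Point probability using PMF:
P(X = 8) = 0.185471

(c) Cumulative probability using CDF:
P(X ≤ 11) = F(11) = 0.928268

(d) Range probability:
P(8 ≤ X ≤ 11) = P(X ≤ 11) - P(X ≤ 7)
                   = F(11) - F(7)
                   = 0.928268 - 0.314529
                   = 0.613739

This means approximately 61.4% of outcomes fall in the interval [8, 11].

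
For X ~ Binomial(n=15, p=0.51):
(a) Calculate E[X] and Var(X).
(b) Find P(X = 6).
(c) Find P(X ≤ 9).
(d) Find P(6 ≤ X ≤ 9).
(a) E[X] = 7.6500, Var(X) = 3.7485
(b) P(X = 6) = 0.143413
(c) P(X ≤ 9) = 0.830057
(d) P(6 ≤ X ≤ 9) = 0.696777

We have X ~ Binomial(n=15, p=0.51).

(a) Moments:
E[X] = 7.6500
Var(X) = 3.7485
σ = √Var(X) = 1.9361

(b) Point probability using PMF:
P(X = 6) = 0.143413

(c) Cumulative probability using CDF:
P(X ≤ 9) = F(9) = 0.830057

(d) Range probability:
P(6 ≤ X ≤ 9) = P(X ≤ 9) - P(X ≤ 5)
                   = F(9) - F(5)
                   = 0.830057 - 0.133280
                   = 0.696777

This means approximately 69.7% of outcomes fall in the interval [6, 9].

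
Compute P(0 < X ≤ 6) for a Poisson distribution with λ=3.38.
0.909520

We have X ~ Poisson(λ=3.38).

To find P(0 < X ≤ 6), we use:
P(0 < X ≤ 6) = P(X ≤ 6) - P(X ≤ 0)
                 = F(6) - F(0)
                 = 0.943568 - 0.034047
                 = 0.909520

So there's approximately a 91.0% chance that X falls in this range.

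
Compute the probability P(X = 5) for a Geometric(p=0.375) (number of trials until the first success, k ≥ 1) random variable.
0.057220

We have X ~ Geometric(p=0.375) (number of trials until the first success, k ≥ 1).

For a Geometric distribution, the PMF gives us the probability of each outcome.

Using the PMF formula:
P(X = 5) = 0.057220

Rounded to 4 decimal places: 0.0572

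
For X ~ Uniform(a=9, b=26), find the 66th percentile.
20.2200

We have X ~ Uniform(a=9, b=26).

We want to find x such that P(X ≤ x) = 0.66.

This is the 66th percentile, which means 66% of values fall below this point.

Using the inverse CDF (quantile function):
x = F⁻¹(0.66) = 20.2200

Verification: P(X ≤ 20.2200) = 0.66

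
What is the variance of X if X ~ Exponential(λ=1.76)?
0.3228

We have X ~ Exponential(λ=1.76).

For an Exponential distribution with λ=1.76:
Var(X) = 0.3228

The variance measures the spread of the distribution around the mean.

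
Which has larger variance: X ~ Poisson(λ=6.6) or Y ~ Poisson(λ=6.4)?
X has larger variance (6.6000 > 6.4000)

Compute the variance for each distribution:

X ~ Poisson(λ=6.6):
Var(X) = 6.6000

Y ~ Poisson(λ=6.4):
Var(Y) = 6.4000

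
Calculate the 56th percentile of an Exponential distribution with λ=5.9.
0.1391

We have X ~ Exponential(λ=5.9).

We want to find x such that P(X ≤ x) = 0.56.

This is the 56th percentile, which means 56% of values fall below this point.

Using the inverse CDF (quantile function):
x = F⁻¹(0.56) = 0.1391

Verification: P(X ≤ 0.1391) = 0.56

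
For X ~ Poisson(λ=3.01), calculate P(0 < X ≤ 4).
0.764288

We have X ~ Poisson(λ=3.01).

To find P(0 < X ≤ 4), we use:
P(0 < X ≤ 4) = P(X ≤ 4) - P(X ≤ 0)
                 = F(4) - F(0)
                 = 0.813580 - 0.049292
                 = 0.764288

So there's approximately a 76.4% chance that X falls in this range.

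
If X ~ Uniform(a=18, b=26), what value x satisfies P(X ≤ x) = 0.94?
25.5200

We have X ~ Uniform(a=18, b=26).

We want to find x such that P(X ≤ x) = 0.94.

This is the 94th percentile, which means 94% of values fall below this point.

Using the inverse CDF (quantile function):
x = F⁻¹(0.94) = 25.5200

Verification: P(X ≤ 25.5200) = 0.94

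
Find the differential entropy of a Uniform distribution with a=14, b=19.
1.6094 nats

We have X ~ Uniform(a=14, b=19).

The differential entropy measures the uncertainty or information content of the distribution.

For a Uniform distribution with a=14, b=19:
h(X) = 1.6094 nats

(In bits, this would be 2.3219 bits.)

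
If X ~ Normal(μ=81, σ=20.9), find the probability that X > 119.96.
0.031153

We have X ~ Normal(μ=81, σ=20.9).

P(X > 119.96) = 1 - P(X ≤ 119.96)
                = 1 - F(119.96)
                = 1 - 0.968847
                = 0.031153

So there's approximately a 3.1% chance that X exceeds 119.96.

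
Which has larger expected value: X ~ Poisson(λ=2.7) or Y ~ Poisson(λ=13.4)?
Y has larger mean (13.4000 > 2.7000)

Compute the expected value for each distribution:

X ~ Poisson(λ=2.7):
E[X] = 2.7000

Y ~ Poisson(λ=13.4):
E[Y] = 13.4000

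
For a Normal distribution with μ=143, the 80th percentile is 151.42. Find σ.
σ = 10.0045

For X ~ Normal(μ, σ), the p-th percentile satisfies x = μ + z_p × σ,
where z_p = Φ⁻¹(p) is the standard normal quantile.

Step 1: z_{0.8} = Φ⁻¹(0.8) = 0.8416

Step 2: Solve for σ:
151.42 = 143 + 0.8416 × σ
σ = (151.42 - 143) / 0.8416
σ = 8.42 / 0.8416
σ = 10.0045

Verification: μ + z × σ = 143 + 0.8416 × 10.0045 = 151.42 ✓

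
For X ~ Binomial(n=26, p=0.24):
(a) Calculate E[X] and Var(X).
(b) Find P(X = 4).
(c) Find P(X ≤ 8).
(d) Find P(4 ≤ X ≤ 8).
(a) E[X] = 6.2400, Var(X) = 4.7424
(b) P(X = 4) = 0.118409
(c) P(X ≤ 8) = 0.850263
(d) P(4 ≤ X ≤ 8) = 0.751904

We have X ~ Binomial(n=26, p=0.24).

(a) Moments:
E[X] = 6.2400
Var(X) = 4.7424
σ = √Var(X) = 2.1777

(b) Point probability using PMF:
P(X = 4) = 0.118409

(c) Cumulative probability using CDF:
P(X ≤ 8) = F(8) = 0.850263

(d) Range probability:
P(4 ≤ X ≤ 8) = P(X ≤ 8) - P(X ≤ 3)
                   = F(8) - F(3)
                   = 0.850263 - 0.098359
                   = 0.751904

This means approximately 75.2% of outcomes fall in the interval [4, 8].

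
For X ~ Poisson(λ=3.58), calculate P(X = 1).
0.099795

We have X ~ Poisson(λ=3.58).

For a Poisson distribution, the PMF gives us the probability of each outcome.

Using the PMF formula:
P(X = 1) = 0.099795

Rounded to 4 decimal places: 0.0998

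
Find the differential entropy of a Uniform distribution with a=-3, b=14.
2.8332 nats

We have X ~ Uniform(a=-3, b=14).

The differential entropy measures the uncertainty or information content of the distribution.

For a Uniform distribution with a=-3, b=14:
h(X) = 2.8332 nats

(In bits, this would be 4.0875 bits.)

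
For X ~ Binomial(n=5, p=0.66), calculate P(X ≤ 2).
0.219851

We have X ~ Binomial(n=5, p=0.66).

The CDF gives us P(X ≤ k).

Using the CDF:
P(X ≤ 2) = 0.219851

This means there's approximately a 22.0% chance that X is at most 2.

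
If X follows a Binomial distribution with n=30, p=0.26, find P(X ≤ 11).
0.933953

We have X ~ Binomial(n=30, p=0.26).

The CDF gives us P(X ≤ k).

Using the CDF:
P(X ≤ 11) = 0.933953

This means there's approximately a 93.4% chance that X is at most 11.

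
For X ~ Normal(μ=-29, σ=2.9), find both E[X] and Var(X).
E[X] = -29.0000, Var(X) = 8.4100

We have X ~ Normal(μ=-29, σ=2.9).

For a Normal distribution with μ=-29, σ=2.9:

Expected value:
E[X] = -29.0000

Variance:
Var(X) = 8.4100

Standard deviation:
σ = √Var(X) = 2.9000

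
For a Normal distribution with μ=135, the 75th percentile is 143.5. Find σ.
σ = 12.6021

For X ~ Normal(μ, σ), the p-th percentile satisfies x = μ + z_p × σ,
where z_p = Φ⁻¹(p) is the standard normal quantile.

Step 1: z_{0.75} = Φ⁻¹(0.75) = 0.6745

Step 2: Solve for σ:
143.5 = 135 + 0.6745 × σ
σ = (143.5 - 135) / 0.6745
σ = 8.50 / 0.6745
σ = 12.6021

Verification: μ + z × σ = 135 + 0.6745 × 12.6021 = 143.50 ✓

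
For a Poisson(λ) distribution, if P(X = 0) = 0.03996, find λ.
λ = 3.2199

For a Poisson(λ) distribution, the PMF at 0 is:
P(X = 0) = λ^0 e^(-λ) / 0! = e^(-λ)

Given P(X = 0) = 0.03996:
e^(-λ) = 0.03996
-λ = ln(0.03996)
λ = -ln(0.03996) = 3.2199

Verification: e^(-3.2199) = 0.03996 ✓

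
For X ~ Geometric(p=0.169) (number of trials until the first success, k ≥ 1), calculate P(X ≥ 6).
0.396283

We have X ~ Geometric(p=0.169) (number of trials until the first success, k ≥ 1).

For discrete distributions, P(X ≥ 6) = 1 - P(X ≤ 5).

P(X ≤ 5) = 0.603717
P(X ≥ 6) = 1 - 0.603717 = 0.396283

So there's approximately a 39.6% chance that X is at least 6.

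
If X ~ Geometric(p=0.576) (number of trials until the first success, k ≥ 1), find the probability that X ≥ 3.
0.179776

We have X ~ Geometric(p=0.576) (number of trials until the first success, k ≥ 1).

For discrete distributions, P(X ≥ 3) = 1 - P(X ≤ 2).

P(X ≤ 2) = 0.820224
P(X ≥ 3) = 1 - 0.820224 = 0.179776

So there's approximately a 18.0% chance that X is at least 3.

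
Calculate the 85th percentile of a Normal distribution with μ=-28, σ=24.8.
-2.2965

We have X ~ Normal(μ=-28, σ=24.8).

We want to find x such that P(X ≤ x) = 0.85.

This is the 85th percentile, which means 85% of values fall below this point.

Using the inverse CDF (quantile function):
x = F⁻¹(0.85) = -2.2965

Verification: P(X ≤ -2.2965) = 0.85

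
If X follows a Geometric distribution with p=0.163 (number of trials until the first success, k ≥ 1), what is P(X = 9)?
0.039264

We have X ~ Geometric(p=0.163) (number of trials until the first success, k ≥ 1).

For a Geometric distribution, the PMF gives us the probability of each outcome.

Using the PMF formula:
P(X = 9) = 0.039264

Rounded to 4 decimal places: 0.0393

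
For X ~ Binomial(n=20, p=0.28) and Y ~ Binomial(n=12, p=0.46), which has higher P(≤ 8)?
Y has higher probability (P(Y ≤ 8) = 0.9585 > P(X ≤ 8) = 0.9216)

Compute P(≤ 8) for each distribution:

X ~ Binomial(n=20, p=0.28):
P(X ≤ 8) = 0.9216

Y ~ Binomial(n=12, p=0.46):
P(Y ≤ 8) = 0.9585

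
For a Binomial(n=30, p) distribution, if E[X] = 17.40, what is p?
p = 0.58

For a Binomial(n, p) distribution:
E[X] = n × p

Given n = 30 and E[X] = 17.40:
17.40 = 30 × p
p = 17.40 / 30 = 0.58

Verification: Binomial(30, 0.58) has E[X] = 17.40 ✓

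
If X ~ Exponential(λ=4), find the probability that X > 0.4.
0.201897

We have X ~ Exponential(λ=4).

P(X > 0.4) = 1 - P(X ≤ 0.4)
                = 1 - F(0.4)
                = 1 - 0.798103
                = 0.201897

So there's approximately a 20.2% chance that X exceeds 0.4.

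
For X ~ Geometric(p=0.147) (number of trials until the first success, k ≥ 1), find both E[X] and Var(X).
E[X] = 6.8027, Var(X) = 39.4743

We have X ~ Geometric(p=0.147) (number of trials until the first success, k ≥ 1).

For a Geometric distribution with p=0.147 (number of trials until the first success, k ≥ 1):

Expected value:
E[X] = 6.8027

Variance:
Var(X) = 39.4743

Standard deviation:
σ = √Var(X) = 6.2829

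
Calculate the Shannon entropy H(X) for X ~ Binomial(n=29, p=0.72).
2.2987 nats

We have X ~ Binomial(n=29, p=0.72).

The Shannon entropy measures the uncertainty or information content of the distribution.

For a Binomial distribution with n=29, p=0.72:
H(X) = 2.2987 nats

(In bits, this would be 3.3163 bits.)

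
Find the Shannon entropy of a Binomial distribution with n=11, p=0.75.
1.7646 nats

We have X ~ Binomial(n=11, p=0.75).

The Shannon entropy measures the uncertainty or information content of the distribution.

For a Binomial distribution with n=11, p=0.75:
H(X) = 1.7646 nats

(In bits, this would be 2.5457 bits.)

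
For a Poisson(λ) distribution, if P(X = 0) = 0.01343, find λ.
λ = 4.3103

For a Poisson(λ) distribution, the PMF at 0 is:
P(X = 0) = λ^0 e^(-λ) / 0! = e^(-λ)

Given P(X = 0) = 0.01343:
e^(-λ) = 0.01343
-λ = ln(0.01343)
λ = -ln(0.01343) = 4.3103

Verification: e^(-4.3103) = 0.01343 ✓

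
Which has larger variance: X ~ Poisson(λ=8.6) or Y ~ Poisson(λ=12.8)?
Y has larger variance (12.8000 > 8.6000)

Compute the variance for each distribution:

X ~ Poisson(λ=8.6):
Var(X) = 8.6000

Y ~ Poisson(λ=12.8):
Var(Y) = 12.8000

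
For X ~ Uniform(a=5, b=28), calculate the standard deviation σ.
6.6395

We have X ~ Uniform(a=5, b=28).

For a Uniform distribution with a=5, b=28:
σ = √Var(X) = 6.6395

The standard deviation is the square root of the variance.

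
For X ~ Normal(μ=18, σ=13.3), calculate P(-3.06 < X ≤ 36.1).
0.856569

We have X ~ Normal(μ=18, σ=13.3).

To find P(-3.06 < X ≤ 36.1), we use:
P(-3.06 < X ≤ 36.1) = P(X ≤ 36.1) - P(X ≤ -3.06)
                 = F(36.1) - F(-3.06)
                 = 0.913228 - 0.056658
                 = 0.856569

So there's approximately a 85.7% chance that X falls in this range.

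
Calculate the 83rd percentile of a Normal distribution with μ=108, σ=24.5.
131.3770

We have X ~ Normal(μ=108, σ=24.5).

We want to find x such that P(X ≤ x) = 0.83.

This is the 83rd percentile, which means 83% of values fall below this point.

Using the inverse CDF (quantile function):
x = F⁻¹(0.83) = 131.3770

Verification: P(X ≤ 131.3770) = 0.83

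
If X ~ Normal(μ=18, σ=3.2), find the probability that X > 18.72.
0.410990

We have X ~ Normal(μ=18, σ=3.2).

P(X > 18.72) = 1 - P(X ≤ 18.72)
                = 1 - F(18.72)
                = 1 - 0.589010
                = 0.410990

So there's approximately a 41.1% chance that X exceeds 18.72.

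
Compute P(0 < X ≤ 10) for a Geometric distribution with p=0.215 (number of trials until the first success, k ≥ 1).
0.911142

We have X ~ Geometric(p=0.215) (number of trials until the first success, k ≥ 1).

To find P(0 < X ≤ 10), we use:
P(0 < X ≤ 10) = P(X ≤ 10) - P(X ≤ 0)
                 = F(10) - F(0)
                 = 0.911142 - 0.000000
                 = 0.911142

So there's approximately a 91.1% chance that X falls in this range.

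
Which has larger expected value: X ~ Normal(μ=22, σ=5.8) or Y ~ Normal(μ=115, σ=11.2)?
Y has larger mean (115.0000 > 22.0000)

Compute the expected value for each distribution:

X ~ Normal(μ=22, σ=5.8):
E[X] = 22.0000

Y ~ Normal(μ=115, σ=11.2):
E[Y] = 115.0000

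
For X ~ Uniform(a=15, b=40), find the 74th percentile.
33.5000

We have X ~ Uniform(a=15, b=40).

We want to find x such that P(X ≤ x) = 0.74.

This is the 74th percentile, which means 74% of values fall below this point.

Using the inverse CDF (quantile function):
x = F⁻¹(0.74) = 33.5000

Verification: P(X ≤ 33.5000) = 0.74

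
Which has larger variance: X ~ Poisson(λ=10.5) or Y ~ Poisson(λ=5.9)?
X has larger variance (10.5000 > 5.9000)

Compute the variance for each distribution:

X ~ Poisson(λ=10.5):
Var(X) = 10.5000

Y ~ Poisson(λ=5.9):
Var(Y) = 5.9000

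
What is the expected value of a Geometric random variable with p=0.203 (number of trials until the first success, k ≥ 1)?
4.9261

We have X ~ Geometric(p=0.203) (number of trials until the first success, k ≥ 1).

For a Geometric distribution with p=0.203 (number of trials until the first success, k ≥ 1):
E[X] = 4.9261

This is the expected (average) value of X.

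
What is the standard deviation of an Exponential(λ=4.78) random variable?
0.2092

We have X ~ Exponential(λ=4.78).

For an Exponential distribution with λ=4.78:
σ = √Var(X) = 0.2092

The standard deviation is the square root of the variance.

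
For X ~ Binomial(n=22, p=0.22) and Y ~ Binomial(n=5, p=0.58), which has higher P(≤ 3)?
Y has higher probability (P(Y ≤ 3) = 0.6967 > P(X ≤ 3) = 0.2542)

Compute P(≤ 3) for each distribution:

X ~ Binomial(n=22, p=0.22):
P(X ≤ 3) = 0.2542

Y ~ Binomial(n=5, p=0.58):
P(Y ≤ 3) = 0.6967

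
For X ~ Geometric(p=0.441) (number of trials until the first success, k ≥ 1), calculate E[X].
2.2676

We have X ~ Geometric(p=0.441) (number of trials until the first success, k ≥ 1).

For a Geometric distribution with p=0.441 (number of trials until the first success, k ≥ 1):
E[X] = 2.2676

This is the expected (average) value of X.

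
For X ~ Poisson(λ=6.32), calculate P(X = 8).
0.113625

We have X ~ Poisson(λ=6.32).

For a Poisson distribution, the PMF gives us the probability of each outcome.

Using the PMF formula:
P(X = 8) = 0.113625

Rounded to 4 decimal places: 0.1136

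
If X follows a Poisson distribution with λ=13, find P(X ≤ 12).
0.463105

We have X ~ Poisson(λ=13).

The CDF gives us P(X ≤ k).

Using the CDF:
P(X ≤ 12) = 0.463105

This means there's approximately a 46.3% chance that X is at most 12.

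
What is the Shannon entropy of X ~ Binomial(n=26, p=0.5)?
2.3547 nats

We have X ~ Binomial(n=26, p=0.5).

The Shannon entropy measures the uncertainty or information content of the distribution.

For a Binomial distribution with n=26, p=0.5:
H(X) = 2.3547 nats

(In bits, this would be 3.3971 bits.)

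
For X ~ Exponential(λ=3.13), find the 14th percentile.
0.0482

We have X ~ Exponential(λ=3.13).

We want to find x such that P(X ≤ x) = 0.14.

This is the 14th percentile, which means 14% of values fall below this point.

Using the inverse CDF (quantile function):
x = F⁻¹(0.14) = 0.0482

Verification: P(X ≤ 0.0482) = 0.14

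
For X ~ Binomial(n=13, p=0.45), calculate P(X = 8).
0.108916

We have X ~ Binomial(n=13, p=0.45).

For a Binomial distribution, the PMF gives us the probability of each outcome.

Using the PMF formula:
P(X = 8) = 0.108916

Rounded to 4 decimal places: 0.1089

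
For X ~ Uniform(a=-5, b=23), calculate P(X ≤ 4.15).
0.326786

We have X ~ Uniform(a=-5, b=23).

The CDF gives us P(X ≤ k).

Using the CDF:
P(X ≤ 4.15) = 0.326786

This means there's approximately a 32.7% chance that X is at most 4.15.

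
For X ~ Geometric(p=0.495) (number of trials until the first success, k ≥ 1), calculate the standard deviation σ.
1.4356

We have X ~ Geometric(p=0.495) (number of trials until the first success, k ≥ 1).

For a Geometric distribution with p=0.495 (number of trials until the first success, k ≥ 1):
σ = √Var(X) = 1.4356

The standard deviation is the square root of the variance.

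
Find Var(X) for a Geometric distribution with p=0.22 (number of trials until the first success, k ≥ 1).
16.1157

We have X ~ Geometric(p=0.22) (number of trials until the first success, k ≥ 1).

For a Geometric distribution with p=0.22 (number of trials until the first success, k ≥ 1):
Var(X) = 16.1157

The variance measures the spread of the distribution around the mean.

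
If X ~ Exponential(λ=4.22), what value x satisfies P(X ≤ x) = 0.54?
0.1840

We have X ~ Exponential(λ=4.22).

We want to find x such that P(X ≤ x) = 0.54.

This is the 54th percentile, which means 54% of values fall below this point.

Using the inverse CDF (quantile function):
x = F⁻¹(0.54) = 0.1840

Verification: P(X ≤ 0.1840) = 0.54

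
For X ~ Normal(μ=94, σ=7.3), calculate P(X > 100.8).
0.175796

We have X ~ Normal(μ=94, σ=7.3).

P(X > 100.8) = 1 - P(X ≤ 100.8)
                = 1 - F(100.8)
                = 1 - 0.824204
                = 0.175796

So there's approximately a 17.6% chance that X exceeds 100.8.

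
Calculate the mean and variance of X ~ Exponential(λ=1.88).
E[X] = 0.5319, Var(X) = 0.2829

We have X ~ Exponential(λ=1.88).

For an Exponential distribution with λ=1.88:

Expected value:
E[X] = 0.5319

Variance:
Var(X) = 0.2829

Standard deviation:
σ = √Var(X) = 0.5319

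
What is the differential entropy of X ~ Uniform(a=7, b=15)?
2.0794 nats

We have X ~ Uniform(a=7, b=15).

The differential entropy measures the uncertainty or information content of the distribution.

For a Uniform distribution with a=7, b=15:
h(X) = 2.0794 nats

(In bits, this would be 3.0000 bits.)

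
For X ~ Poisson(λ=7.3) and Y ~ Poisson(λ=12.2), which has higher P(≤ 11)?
X has higher probability (P(X ≤ 11) = 0.9319 > P(Y ≤ 11) = 0.4389)

Compute P(≤ 11) for each distribution:

X ~ Poisson(λ=7.3):
P(X ≤ 11) = 0.9319

Y ~ Poisson(λ=12.2):
P(Y ≤ 11) = 0.4389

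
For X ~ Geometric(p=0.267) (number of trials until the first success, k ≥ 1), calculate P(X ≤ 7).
0.886309

We have X ~ Geometric(p=0.267) (number of trials until the first success, k ≥ 1).

The CDF gives us P(X ≤ k).

Using the CDF:
P(X ≤ 7) = 0.886309

This means there's approximately a 88.6% chance that X is at most 7.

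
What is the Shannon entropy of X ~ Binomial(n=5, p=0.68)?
1.4361 nats

We have X ~ Binomial(n=5, p=0.68).

The Shannon entropy measures the uncertainty or information content of the distribution.

For a Binomial distribution with n=5, p=0.68:
H(X) = 1.4361 nats

(In bits, this would be 2.0719 bits.)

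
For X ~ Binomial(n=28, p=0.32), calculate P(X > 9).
0.404554

We have X ~ Binomial(n=28, p=0.32).

P(X > 9) = 1 - P(X ≤ 9)
                = 1 - F(9)
                = 1 - 0.595446
                = 0.404554

So there's approximately a 40.5% chance that X exceeds 9.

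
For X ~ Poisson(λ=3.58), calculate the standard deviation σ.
1.8921

We have X ~ Poisson(λ=3.58).

For a Poisson distribution with λ=3.58:
σ = √Var(X) = 1.8921

The standard deviation is the square root of the variance.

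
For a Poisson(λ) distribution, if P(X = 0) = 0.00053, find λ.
λ = 7.5426

For a Poisson(λ) distribution, the PMF at 0 is:
P(X = 0) = λ^0 e^(-λ) / 0! = e^(-λ)

Given P(X = 0) = 0.00053:
e^(-λ) = 0.00053
-λ = ln(0.00053)
λ = -ln(0.00053) = 7.5426

Verification: e^(-7.5426) = 0.00053 ✓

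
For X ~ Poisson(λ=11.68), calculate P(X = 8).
0.072688

We have X ~ Poisson(λ=11.68).

For a Poisson distribution, the PMF gives us the probability of each outcome.

Using the PMF formula:
P(X = 8) = 0.072688

Rounded to 4 decimal places: 0.0727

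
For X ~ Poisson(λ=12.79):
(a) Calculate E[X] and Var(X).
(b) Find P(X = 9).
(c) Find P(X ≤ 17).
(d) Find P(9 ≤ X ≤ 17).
(a) E[X] = 12.7900, Var(X) = 12.7900
(b) P(X = 9) = 0.070379
(c) P(X ≤ 17) = 0.901636
(d) P(9 ≤ X ≤ 17) = 0.791880

We have X ~ Poisson(λ=12.79).

(a) Moments:
E[X] = 12.7900
Var(X) = 12.7900
σ = √Var(X) = 3.5763

(b) Point probability using PMF:
P(X = 9) = 0.070379

(c) Cumulative probability using CDF:
P(X ≤ 17) = F(17) = 0.901636

(d) Range probability:
P(9 ≤ X ≤ 17) = P(X ≤ 17) - P(X ≤ 8)
                   = F(17) - F(8)
                   = 0.901636 - 0.109756
                   = 0.791880

This means approximately 79.2% of outcomes fall in the interval [9, 17].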